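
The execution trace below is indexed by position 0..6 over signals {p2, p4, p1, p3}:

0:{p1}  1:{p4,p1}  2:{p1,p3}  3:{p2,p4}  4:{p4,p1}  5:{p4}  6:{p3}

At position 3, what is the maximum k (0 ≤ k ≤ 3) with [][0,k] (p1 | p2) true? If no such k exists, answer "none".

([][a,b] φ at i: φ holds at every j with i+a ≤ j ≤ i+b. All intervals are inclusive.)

(p1 | p2) must hold from j=3 onward; find where it first fails.
  j=3: holds
  j=4: holds
  j=5: fails
Holds on [3,4], so largest k = 1.

1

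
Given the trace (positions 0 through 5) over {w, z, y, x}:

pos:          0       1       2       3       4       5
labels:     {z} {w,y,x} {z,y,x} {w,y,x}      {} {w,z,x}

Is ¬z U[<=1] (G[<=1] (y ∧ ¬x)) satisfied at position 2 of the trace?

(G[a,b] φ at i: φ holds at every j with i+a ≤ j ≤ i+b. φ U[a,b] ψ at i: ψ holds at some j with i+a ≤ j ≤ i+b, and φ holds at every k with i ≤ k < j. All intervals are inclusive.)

No

Need some j in [2,3] with G[<=1] (y ∧ ¬x), and ¬z at every k in [2,j-1].
  j=2: G[<=1] (y ∧ ¬x) — fails at 2.
  j=3: G[<=1] (y ∧ ¬x) — fails at 3.
No j in the window works → until fails.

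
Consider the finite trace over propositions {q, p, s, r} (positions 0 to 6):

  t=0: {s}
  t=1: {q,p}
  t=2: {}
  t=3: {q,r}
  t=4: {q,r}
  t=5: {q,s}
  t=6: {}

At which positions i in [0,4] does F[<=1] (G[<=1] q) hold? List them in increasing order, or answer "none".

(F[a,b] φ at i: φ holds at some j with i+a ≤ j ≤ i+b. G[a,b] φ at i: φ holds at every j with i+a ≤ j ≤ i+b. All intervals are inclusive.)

2, 3, 4

Evaluate at each i in [0,4]:
  i=0: ✗ (none in [0,1])
  i=1: ✗ (none in [1,2])
  i=2: ✓ (witness j=3)
  i=3: ✓ (witness j=3)
  i=4: ✓ (witness j=4)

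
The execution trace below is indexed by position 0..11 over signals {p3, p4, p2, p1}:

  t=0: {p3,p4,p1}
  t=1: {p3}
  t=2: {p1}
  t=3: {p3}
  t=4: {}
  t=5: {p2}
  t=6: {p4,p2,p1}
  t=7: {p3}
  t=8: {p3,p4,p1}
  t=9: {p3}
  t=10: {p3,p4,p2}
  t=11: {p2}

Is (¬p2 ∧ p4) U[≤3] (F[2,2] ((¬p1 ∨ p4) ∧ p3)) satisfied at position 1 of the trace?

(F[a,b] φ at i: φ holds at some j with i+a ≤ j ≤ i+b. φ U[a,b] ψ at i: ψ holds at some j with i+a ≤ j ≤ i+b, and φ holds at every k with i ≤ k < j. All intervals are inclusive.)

True

Need some j in [1,4] with F[2,2] ((¬p1 ∨ p4) ∧ p3), and (¬p2 ∧ p4) at every k in [1,j-1].
  j=1: F[2,2] ((¬p1 ∨ p4) ∧ p3) holds; no prefix to check → satisfied.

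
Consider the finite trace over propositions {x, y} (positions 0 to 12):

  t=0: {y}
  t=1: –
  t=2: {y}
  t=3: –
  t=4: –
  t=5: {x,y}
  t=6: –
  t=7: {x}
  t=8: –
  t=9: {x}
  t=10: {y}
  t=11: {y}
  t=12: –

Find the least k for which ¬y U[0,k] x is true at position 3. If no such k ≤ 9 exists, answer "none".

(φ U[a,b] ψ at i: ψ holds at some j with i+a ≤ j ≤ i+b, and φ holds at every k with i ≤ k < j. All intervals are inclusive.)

Need earliest j ≥ 3 with x, and ¬y at every k in [3,j-1].
  j=3: rhs fails.
  j=4: rhs fails.
  j=5: rhs holds; lhs holds on [3,4]. k = 2.

2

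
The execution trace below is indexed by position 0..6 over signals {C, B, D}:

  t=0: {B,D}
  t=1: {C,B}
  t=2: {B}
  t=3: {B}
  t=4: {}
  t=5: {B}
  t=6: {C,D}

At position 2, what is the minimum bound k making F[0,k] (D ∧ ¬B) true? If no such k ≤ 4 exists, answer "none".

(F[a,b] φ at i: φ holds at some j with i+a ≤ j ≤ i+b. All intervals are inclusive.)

Scan j = 2,3,… for (D ∧ ¬B):
  j=2: fails
  j=3: fails
  j=4: fails
  j=5: fails
  j=6: holds
First hit at j=6, so smallest k = 6-2 = 4.

4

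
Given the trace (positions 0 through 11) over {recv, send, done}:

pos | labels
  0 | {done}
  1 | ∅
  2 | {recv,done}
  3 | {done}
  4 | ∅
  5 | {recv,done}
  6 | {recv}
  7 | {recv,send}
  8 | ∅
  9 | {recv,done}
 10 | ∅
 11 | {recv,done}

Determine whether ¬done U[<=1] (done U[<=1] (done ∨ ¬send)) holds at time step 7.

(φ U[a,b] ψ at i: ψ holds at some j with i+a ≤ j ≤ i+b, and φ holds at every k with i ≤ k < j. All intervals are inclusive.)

True

Need some j in [7,8] with (done U[<=1] (done ∨ ¬send)), and ¬done at every k in [7,j-1].
  j=7: (done U[<=1] (done ∨ ¬send)) — fails.
  j=8: (done U[<=1] (done ∨ ¬send)) holds; ¬done holds at every k in [7,7] → satisfied.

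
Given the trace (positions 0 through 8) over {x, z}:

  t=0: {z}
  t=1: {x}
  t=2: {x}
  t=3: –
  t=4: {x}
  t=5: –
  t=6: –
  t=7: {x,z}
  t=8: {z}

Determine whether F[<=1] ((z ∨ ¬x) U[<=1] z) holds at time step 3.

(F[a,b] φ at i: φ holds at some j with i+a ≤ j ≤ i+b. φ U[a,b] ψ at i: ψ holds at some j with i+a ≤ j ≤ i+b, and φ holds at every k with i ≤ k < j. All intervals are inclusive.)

Check ((z ∨ ¬x) U[<=1] z) at each j in [3,4]:
  j=3: fails
  j=4: fails
No position in the window satisfies it → formula fails.

No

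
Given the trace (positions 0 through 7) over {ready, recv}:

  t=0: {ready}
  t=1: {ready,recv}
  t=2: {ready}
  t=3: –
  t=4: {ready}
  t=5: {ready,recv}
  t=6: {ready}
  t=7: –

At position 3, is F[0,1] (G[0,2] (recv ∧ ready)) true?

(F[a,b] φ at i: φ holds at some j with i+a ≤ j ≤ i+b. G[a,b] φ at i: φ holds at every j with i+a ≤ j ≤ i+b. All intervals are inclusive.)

Check G[0,2] (recv ∧ ready) at each j in [3,4]:
  j=3: fails at 3
  j=4: fails at 4
No position in the window satisfies it → formula fails.

False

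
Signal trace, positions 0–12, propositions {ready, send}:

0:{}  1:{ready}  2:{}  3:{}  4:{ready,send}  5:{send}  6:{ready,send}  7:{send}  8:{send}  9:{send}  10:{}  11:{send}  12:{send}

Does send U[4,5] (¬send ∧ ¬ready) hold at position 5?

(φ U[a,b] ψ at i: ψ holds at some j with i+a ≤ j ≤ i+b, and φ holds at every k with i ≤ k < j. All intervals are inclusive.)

True

Need some j in [9,10] with (¬send ∧ ¬ready), and send at every k in [5,j-1].
  j=9: (¬send ∧ ¬ready) false.
  j=10: (¬send ∧ ¬ready) holds; send holds at every k in [5,9] → satisfied.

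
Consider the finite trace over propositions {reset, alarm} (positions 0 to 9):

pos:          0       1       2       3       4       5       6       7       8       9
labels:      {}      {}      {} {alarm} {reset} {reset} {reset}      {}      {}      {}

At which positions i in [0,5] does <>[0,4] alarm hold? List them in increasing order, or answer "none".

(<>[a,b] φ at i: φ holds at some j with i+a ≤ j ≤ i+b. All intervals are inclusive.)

0, 1, 2, 3

Evaluate at each i in [0,5]:
  i=0: ✓ (witness j=3)
  i=1: ✓ (witness j=3)
  i=2: ✓ (witness j=3)
  i=3: ✓ (witness j=3)
  i=4: ✗ (none in [4,8])
  i=5: ✗ (none in [5,9])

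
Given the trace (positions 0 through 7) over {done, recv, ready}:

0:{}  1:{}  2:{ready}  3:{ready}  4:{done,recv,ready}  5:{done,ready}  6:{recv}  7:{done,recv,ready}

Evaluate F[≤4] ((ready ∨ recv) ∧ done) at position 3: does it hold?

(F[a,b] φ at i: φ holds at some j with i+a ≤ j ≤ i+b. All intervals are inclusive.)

True

Check ((ready ∨ recv) ∧ done) at each j in [3,7]:
  j=3: false
  j=4: true
  j=5: true
  j=6: false
  j=7: true
Found at j=4 → formula holds.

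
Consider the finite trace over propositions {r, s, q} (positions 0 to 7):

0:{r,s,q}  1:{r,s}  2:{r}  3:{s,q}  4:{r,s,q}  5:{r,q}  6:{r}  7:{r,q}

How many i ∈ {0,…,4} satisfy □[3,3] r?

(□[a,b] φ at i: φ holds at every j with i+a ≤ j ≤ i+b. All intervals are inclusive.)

Evaluate at each i in [0,4]:
  i=0: ✗ (fails at j=3)
  i=1: ✓ (all of [4,4])
  i=2: ✓ (all of [5,5])
  i=3: ✓ (all of [6,6])
  i=4: ✓ (all of [7,7])
Positions where it holds: {1, 2, 3, 4} → 4.

4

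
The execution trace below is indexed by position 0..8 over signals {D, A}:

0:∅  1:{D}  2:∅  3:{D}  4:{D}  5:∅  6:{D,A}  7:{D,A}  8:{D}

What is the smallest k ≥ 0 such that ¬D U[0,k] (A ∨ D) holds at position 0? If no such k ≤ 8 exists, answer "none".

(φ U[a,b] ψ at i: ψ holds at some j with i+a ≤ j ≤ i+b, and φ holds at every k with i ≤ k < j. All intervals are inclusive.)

1

Need earliest j ≥ 0 with (A ∨ D), and ¬D at every k in [0,j-1].
  j=0: rhs fails.
  j=1: rhs holds; lhs holds on [0,0]. k = 1.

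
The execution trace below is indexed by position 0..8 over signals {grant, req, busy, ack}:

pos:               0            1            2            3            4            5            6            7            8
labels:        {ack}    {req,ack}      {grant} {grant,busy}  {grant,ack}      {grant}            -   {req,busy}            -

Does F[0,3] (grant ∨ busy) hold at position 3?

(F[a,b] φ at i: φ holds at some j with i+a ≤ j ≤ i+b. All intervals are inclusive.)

Yes

Check (grant ∨ busy) at each j in [3,6]:
  j=3: true
  j=4: true
  j=5: true
  j=6: false
Found at j=3 → formula holds.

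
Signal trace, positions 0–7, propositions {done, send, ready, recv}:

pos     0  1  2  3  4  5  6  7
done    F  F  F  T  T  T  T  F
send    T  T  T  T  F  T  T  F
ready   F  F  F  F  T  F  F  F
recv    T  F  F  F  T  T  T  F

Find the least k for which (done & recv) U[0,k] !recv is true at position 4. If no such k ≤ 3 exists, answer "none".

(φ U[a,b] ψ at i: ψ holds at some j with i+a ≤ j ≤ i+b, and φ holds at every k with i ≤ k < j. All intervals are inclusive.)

3

Need earliest j ≥ 4 with !recv, and (done & recv) at every k in [4,j-1].
  j=4: rhs fails.
  j=5: rhs fails.
  j=6: rhs fails.
  j=7: rhs holds; lhs holds on [4,6]. k = 3.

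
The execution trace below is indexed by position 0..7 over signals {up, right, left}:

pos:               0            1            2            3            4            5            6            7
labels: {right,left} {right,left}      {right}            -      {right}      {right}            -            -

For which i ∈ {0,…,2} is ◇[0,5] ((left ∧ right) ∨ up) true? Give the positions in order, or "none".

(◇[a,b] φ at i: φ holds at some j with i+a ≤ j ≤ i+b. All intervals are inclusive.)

0, 1

Evaluate at each i in [0,2]:
  i=0: ✓ (witness j=0)
  i=1: ✓ (witness j=1)
  i=2: ✗ (none in [2,7])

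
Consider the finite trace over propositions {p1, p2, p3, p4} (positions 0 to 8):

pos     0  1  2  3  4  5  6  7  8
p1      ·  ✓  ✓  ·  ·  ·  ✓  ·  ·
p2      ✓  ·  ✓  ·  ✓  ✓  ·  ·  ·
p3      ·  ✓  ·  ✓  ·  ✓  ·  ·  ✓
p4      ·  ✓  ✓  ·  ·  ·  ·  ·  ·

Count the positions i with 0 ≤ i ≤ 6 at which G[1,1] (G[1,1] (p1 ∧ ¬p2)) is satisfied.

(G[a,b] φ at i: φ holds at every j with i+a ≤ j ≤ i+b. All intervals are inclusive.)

1

Evaluate at each i in [0,6]:
  i=0: ✗ (fails at j=1)
  i=1: ✗ (fails at j=2)
  i=2: ✗ (fails at j=3)
  i=3: ✗ (fails at j=4)
  i=4: ✓ (all of [5,5])
  i=5: ✗ (fails at j=6)
  i=6: ✗ (fails at j=7)
Positions where it holds: {4} → 1.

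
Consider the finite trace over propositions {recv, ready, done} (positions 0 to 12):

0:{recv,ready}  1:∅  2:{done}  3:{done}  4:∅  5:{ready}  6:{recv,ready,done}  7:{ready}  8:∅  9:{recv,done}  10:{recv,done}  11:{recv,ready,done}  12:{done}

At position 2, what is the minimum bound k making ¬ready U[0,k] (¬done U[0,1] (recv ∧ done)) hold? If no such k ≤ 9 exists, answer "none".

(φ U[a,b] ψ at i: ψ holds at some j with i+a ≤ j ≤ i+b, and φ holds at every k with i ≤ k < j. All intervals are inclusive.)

Need earliest j ≥ 2 with (¬done U[0,1] (recv ∧ done)), and ¬ready at every k in [2,j-1].
  j=2: rhs fails.
  j=3: rhs fails.
  j=4: rhs fails.
  j=5: rhs holds; lhs holds on [2,4]. k = 3.

3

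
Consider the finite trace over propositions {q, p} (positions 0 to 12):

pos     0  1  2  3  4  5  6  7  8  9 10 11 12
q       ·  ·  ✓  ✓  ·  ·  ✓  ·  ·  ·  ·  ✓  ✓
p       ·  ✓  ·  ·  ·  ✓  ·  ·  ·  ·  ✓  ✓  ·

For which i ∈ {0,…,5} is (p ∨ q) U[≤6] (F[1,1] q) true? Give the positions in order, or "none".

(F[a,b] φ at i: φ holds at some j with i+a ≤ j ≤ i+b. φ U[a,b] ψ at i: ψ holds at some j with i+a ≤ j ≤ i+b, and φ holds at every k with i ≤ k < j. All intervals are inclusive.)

Evaluate at each i in [0,5]:
  i=0: ✗ (lhs fails at k=0 before rhs at j=1)
  i=1: ✓ (rhs at j=1)
  i=2: ✓ (rhs at j=2)
  i=3: ✗ (lhs fails at k=4 before rhs at j=5)
  i=4: ✗ (lhs fails at k=4 before rhs at j=5)
  i=5: ✓ (rhs at j=5)

1, 2, 5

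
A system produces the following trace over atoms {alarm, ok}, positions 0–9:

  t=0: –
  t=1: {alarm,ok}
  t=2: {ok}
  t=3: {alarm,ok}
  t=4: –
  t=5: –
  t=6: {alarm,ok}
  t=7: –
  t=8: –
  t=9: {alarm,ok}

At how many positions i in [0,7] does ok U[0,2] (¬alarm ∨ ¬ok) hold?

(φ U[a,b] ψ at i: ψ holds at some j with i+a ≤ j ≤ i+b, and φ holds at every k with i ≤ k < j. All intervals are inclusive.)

Evaluate at each i in [0,7]:
  i=0: ✓ (rhs at j=0)
  i=1: ✓ (rhs at j=2; lhs holds on [1,1])
  i=2: ✓ (rhs at j=2)
  i=3: ✓ (rhs at j=4; lhs holds on [3,3])
  i=4: ✓ (rhs at j=4)
  i=5: ✓ (rhs at j=5)
  i=6: ✓ (rhs at j=7; lhs holds on [6,6])
  i=7: ✓ (rhs at j=7)
Positions where it holds: {0, 1, 2, 3, 4, 5, 6, 7} → 8.

8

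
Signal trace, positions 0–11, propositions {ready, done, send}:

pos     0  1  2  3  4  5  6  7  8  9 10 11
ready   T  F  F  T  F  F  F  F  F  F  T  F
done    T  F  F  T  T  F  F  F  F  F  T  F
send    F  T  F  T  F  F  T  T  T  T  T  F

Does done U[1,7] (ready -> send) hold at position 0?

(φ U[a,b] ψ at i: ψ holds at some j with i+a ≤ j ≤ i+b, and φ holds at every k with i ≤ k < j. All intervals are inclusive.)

Holds

Need some j in [1,7] with (ready -> send), and done at every k in [0,j-1].
  j=1: (ready -> send) holds; done holds at every k in [0,0] → satisfied.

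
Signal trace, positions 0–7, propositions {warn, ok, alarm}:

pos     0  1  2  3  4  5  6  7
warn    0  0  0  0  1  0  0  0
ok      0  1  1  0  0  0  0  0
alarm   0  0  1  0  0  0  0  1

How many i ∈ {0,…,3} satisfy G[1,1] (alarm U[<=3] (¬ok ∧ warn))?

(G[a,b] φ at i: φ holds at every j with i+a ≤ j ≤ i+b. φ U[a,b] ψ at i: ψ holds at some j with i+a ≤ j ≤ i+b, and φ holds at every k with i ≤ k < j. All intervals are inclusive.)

1

Evaluate at each i in [0,3]:
  i=0: ✗ (fails at j=1)
  i=1: ✗ (fails at j=2)
  i=2: ✗ (fails at j=3)
  i=3: ✓ (all of [4,4])
Positions where it holds: {3} → 1.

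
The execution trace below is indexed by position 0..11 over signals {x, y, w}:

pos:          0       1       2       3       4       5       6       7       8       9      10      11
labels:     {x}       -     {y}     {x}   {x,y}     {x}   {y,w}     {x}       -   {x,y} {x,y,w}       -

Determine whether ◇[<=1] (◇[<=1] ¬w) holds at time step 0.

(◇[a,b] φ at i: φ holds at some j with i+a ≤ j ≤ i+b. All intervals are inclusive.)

True

Check ◇[<=1] ¬w at each j in [0,1]:
  j=0: holds (witness at 0)
  j=1: holds (witness at 1)
Found at j=0 → formula holds.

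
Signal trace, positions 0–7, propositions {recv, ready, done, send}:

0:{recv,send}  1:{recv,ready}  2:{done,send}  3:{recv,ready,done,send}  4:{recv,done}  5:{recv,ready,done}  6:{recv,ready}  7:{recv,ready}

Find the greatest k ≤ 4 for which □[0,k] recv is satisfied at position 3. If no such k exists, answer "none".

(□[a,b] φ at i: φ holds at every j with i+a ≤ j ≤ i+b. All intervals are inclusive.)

4

recv must hold from j=3 onward; find where it first fails.
  j=3: holds
  j=4: holds
  j=5: holds
  j=6: holds
  j=7: holds
Holds through j=7; largest k = 4.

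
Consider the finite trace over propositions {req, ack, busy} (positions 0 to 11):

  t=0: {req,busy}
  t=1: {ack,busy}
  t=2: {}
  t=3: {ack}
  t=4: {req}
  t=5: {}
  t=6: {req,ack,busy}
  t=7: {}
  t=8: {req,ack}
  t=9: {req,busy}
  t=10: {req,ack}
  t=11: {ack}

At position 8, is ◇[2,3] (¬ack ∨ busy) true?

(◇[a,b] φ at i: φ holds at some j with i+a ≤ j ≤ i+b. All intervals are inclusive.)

Check (¬ack ∨ busy) at each j in [10,11]:
  j=10: false
  j=11: false
No position in the window satisfies it → formula fails.

Does not hold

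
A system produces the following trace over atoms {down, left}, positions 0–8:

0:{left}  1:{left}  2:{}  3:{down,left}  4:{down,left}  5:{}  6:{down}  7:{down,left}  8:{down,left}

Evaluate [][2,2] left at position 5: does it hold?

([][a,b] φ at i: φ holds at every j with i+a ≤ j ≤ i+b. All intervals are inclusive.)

Holds

Check left at every j in [7,7]:
  j=7: true
All positions satisfy it → formula holds.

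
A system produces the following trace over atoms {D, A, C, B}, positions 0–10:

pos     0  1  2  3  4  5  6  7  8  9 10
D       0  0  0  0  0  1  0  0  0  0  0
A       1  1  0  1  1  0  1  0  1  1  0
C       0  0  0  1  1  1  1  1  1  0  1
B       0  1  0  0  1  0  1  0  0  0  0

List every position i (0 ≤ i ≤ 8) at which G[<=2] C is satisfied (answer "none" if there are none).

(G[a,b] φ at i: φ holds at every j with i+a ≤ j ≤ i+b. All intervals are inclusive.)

Evaluate at each i in [0,8]:
  i=0: ✗ (fails at j=0)
  i=1: ✗ (fails at j=1)
  i=2: ✗ (fails at j=2)
  i=3: ✓ (all of [3,5])
  i=4: ✓ (all of [4,6])
  i=5: ✓ (all of [5,7])
  i=6: ✓ (all of [6,8])
  i=7: ✗ (fails at j=9)
  i=8: ✗ (fails at j=9)

3, 4, 5, 6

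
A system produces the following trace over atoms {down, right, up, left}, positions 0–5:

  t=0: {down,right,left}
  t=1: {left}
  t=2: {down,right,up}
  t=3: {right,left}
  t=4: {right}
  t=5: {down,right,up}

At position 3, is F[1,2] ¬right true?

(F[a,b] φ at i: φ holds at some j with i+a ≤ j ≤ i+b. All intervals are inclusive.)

Does not hold

Check ¬right at each j in [4,5]:
  j=4: false
  j=5: false
No position in the window satisfies it → formula fails.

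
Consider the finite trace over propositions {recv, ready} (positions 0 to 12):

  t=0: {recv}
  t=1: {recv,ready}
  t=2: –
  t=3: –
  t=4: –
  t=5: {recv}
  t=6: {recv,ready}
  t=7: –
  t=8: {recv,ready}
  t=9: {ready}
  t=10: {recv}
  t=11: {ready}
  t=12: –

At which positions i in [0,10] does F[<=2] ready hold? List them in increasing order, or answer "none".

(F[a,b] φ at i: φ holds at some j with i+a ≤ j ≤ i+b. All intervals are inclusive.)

0, 1, 4, 5, 6, 7, 8, 9, 10

Evaluate at each i in [0,10]:
  i=0: ✓ (witness j=1)
  i=1: ✓ (witness j=1)
  i=2: ✗ (none in [2,4])
  i=3: ✗ (none in [3,5])
  i=4: ✓ (witness j=6)
  i=5: ✓ (witness j=6)
  i=6: ✓ (witness j=6)
  i=7: ✓ (witness j=8)
  i=8: ✓ (witness j=8)
  i=9: ✓ (witness j=9)
  i=10: ✓ (witness j=11)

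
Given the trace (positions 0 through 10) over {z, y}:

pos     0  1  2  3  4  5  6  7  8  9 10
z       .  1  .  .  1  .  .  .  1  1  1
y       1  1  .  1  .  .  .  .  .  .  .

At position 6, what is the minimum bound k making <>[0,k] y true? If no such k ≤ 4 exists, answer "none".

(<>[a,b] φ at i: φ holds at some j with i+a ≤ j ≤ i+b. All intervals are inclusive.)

none

Scan j = 6,7,… for y:
  j=6: fails
  j=7: fails
  j=8: fails
  j=9: fails
  j=10: fails
No j in [6,10] satisfies it → none.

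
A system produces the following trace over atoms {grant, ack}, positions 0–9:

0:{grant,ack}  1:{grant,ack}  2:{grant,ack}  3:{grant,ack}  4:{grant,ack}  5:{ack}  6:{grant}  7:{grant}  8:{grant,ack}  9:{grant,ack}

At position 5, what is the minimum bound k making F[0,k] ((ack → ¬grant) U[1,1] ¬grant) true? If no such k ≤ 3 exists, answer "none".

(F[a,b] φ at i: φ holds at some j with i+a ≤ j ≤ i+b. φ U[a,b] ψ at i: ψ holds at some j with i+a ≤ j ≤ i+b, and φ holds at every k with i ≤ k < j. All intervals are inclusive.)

Scan j = 5,6,… for ((ack → ¬grant) U[1,1] ¬grant):
  j=5: fails
  j=6: fails
  j=7: fails
  j=8: fails
No j in [5,8] satisfies it → none.

none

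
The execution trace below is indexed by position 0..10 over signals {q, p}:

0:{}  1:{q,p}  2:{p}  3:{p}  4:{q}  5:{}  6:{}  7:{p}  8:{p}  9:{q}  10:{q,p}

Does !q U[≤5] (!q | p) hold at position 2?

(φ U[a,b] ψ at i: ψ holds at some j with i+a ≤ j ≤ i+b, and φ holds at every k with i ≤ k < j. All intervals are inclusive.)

Need some j in [2,7] with (!q | p), and !q at every k in [2,j-1].
  j=2: (!q | p) holds; no prefix to check → satisfied.

True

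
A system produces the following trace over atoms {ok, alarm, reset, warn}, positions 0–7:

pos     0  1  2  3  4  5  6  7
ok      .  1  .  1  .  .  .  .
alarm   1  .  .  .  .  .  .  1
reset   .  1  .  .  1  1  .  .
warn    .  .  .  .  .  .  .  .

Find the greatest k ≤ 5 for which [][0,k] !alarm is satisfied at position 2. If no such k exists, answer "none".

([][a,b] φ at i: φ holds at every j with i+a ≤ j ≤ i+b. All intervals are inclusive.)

!alarm must hold from j=2 onward; find where it first fails.
  j=2: holds
  j=3: holds
  j=4: holds
  j=5: holds
  j=6: holds
  j=7: fails
Holds on [2,6], so largest k = 4.

4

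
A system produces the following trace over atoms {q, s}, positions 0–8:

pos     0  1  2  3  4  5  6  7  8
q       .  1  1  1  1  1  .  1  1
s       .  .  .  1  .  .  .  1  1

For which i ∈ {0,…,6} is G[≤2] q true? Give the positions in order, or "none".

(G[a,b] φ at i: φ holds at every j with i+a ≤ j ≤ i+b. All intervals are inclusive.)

Evaluate at each i in [0,6]:
  i=0: ✗ (fails at j=0)
  i=1: ✓ (all of [1,3])
  i=2: ✓ (all of [2,4])
  i=3: ✓ (all of [3,5])
  i=4: ✗ (fails at j=6)
  i=5: ✗ (fails at j=6)
  i=6: ✗ (fails at j=6)

1, 2, 3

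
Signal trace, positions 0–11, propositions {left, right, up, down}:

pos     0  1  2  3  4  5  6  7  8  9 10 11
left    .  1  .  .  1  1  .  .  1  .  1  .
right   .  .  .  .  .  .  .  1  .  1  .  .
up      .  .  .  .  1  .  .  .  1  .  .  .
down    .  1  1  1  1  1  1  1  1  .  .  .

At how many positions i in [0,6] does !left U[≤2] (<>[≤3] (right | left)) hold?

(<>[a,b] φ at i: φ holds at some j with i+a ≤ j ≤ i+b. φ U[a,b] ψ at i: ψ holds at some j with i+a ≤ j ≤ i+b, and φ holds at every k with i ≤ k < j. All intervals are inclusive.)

Evaluate at each i in [0,6]:
  i=0: ✓ (rhs at j=0)
  i=1: ✓ (rhs at j=1)
  i=2: ✓ (rhs at j=2)
  i=3: ✓ (rhs at j=3)
  i=4: ✓ (rhs at j=4)
  i=5: ✓ (rhs at j=5)
  i=6: ✓ (rhs at j=6)
Positions where it holds: {0, 1, 2, 3, 4, 5, 6} → 7.

7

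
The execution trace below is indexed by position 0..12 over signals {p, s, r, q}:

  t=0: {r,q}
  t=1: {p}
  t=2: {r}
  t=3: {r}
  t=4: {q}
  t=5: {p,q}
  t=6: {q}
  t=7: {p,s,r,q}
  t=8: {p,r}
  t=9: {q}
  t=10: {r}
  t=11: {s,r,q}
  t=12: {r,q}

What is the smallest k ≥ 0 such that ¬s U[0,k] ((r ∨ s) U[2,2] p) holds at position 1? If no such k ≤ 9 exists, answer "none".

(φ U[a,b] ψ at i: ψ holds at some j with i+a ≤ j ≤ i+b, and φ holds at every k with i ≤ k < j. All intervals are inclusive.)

Need earliest j ≥ 1 with ((r ∨ s) U[2,2] p), and ¬s at every k in [1,j-1].
  j=1: rhs fails.
  j=2: rhs fails.
  j=3: rhs fails.
  j=4: rhs fails.
  j=5: rhs fails.
  j=6: rhs fails.
  j=7: rhs fails.
  j=8: rhs fails.
  j=9: rhs fails.
  j=10: rhs fails.
No witness within the range → none.

none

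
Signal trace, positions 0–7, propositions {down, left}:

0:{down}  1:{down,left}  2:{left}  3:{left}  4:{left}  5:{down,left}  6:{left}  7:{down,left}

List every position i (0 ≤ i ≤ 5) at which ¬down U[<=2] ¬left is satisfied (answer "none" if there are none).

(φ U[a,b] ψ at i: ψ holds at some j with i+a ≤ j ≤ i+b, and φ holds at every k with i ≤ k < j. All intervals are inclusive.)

Evaluate at each i in [0,5]:
  i=0: ✓ (rhs at j=0)
  i=1: ✗ (no rhs in [1,3])
  i=2: ✗ (no rhs in [2,4])
  i=3: ✗ (no rhs in [3,5])
  i=4: ✗ (no rhs in [4,6])
  i=5: ✗ (no rhs in [5,7])

0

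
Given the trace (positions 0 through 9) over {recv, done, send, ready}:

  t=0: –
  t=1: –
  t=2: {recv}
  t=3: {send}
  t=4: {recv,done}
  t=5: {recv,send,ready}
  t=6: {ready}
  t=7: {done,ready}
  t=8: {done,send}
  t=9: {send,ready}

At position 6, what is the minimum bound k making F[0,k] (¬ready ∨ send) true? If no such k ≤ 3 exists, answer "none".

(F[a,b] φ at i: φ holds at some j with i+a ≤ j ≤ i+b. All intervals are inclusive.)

2

Scan j = 6,7,… for (¬ready ∨ send):
  j=6: fails
  j=7: fails
  j=8: holds
First hit at j=8, so smallest k = 8-6 = 2.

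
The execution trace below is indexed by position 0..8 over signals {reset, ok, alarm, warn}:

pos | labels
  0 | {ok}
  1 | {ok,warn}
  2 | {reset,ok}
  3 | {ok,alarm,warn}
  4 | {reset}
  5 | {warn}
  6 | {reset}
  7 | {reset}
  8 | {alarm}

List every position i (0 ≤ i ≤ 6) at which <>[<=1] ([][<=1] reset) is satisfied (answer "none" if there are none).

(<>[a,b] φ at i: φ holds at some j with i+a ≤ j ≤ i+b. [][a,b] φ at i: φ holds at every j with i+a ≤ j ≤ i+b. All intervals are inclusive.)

Evaluate at each i in [0,6]:
  i=0: ✗ (none in [0,1])
  i=1: ✗ (none in [1,2])
  i=2: ✗ (none in [2,3])
  i=3: ✗ (none in [3,4])
  i=4: ✗ (none in [4,5])
  i=5: ✓ (witness j=6)
  i=6: ✓ (witness j=6)

5, 6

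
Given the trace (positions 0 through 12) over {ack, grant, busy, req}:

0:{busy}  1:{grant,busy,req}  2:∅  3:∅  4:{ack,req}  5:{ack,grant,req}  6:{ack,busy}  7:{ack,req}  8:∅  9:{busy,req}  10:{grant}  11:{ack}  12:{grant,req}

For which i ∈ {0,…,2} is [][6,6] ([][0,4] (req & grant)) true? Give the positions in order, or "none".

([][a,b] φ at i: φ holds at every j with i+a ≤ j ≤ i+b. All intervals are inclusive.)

Evaluate at each i in [0,2]:
  i=0: ✗ (fails at j=6)
  i=1: ✗ (fails at j=7)
  i=2: ✗ (fails at j=8)

none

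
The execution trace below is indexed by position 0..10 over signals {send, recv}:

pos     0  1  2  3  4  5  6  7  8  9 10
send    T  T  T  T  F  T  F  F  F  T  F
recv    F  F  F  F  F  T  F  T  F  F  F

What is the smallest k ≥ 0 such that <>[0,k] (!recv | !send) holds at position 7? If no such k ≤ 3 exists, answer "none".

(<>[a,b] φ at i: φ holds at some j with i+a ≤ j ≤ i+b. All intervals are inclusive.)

Scan j = 7,8,… for (!recv | !send):
  j=7: holds
First hit at j=7, so smallest k = 7-7 = 0.

0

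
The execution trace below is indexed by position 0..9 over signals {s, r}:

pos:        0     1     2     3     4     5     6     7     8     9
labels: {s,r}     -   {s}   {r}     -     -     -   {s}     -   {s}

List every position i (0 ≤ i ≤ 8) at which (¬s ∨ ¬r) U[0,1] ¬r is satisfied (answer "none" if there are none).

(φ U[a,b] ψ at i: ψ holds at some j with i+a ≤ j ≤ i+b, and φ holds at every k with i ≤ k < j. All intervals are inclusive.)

1, 2, 3, 4, 5, 6, 7, 8

Evaluate at each i in [0,8]:
  i=0: ✗ (lhs fails at k=0 before rhs at j=1)
  i=1: ✓ (rhs at j=1)
  i=2: ✓ (rhs at j=2)
  i=3: ✓ (rhs at j=4; lhs holds on [3,3])
  i=4: ✓ (rhs at j=4)
  i=5: ✓ (rhs at j=5)
  i=6: ✓ (rhs at j=6)
  i=7: ✓ (rhs at j=7)
  i=8: ✓ (rhs at j=8)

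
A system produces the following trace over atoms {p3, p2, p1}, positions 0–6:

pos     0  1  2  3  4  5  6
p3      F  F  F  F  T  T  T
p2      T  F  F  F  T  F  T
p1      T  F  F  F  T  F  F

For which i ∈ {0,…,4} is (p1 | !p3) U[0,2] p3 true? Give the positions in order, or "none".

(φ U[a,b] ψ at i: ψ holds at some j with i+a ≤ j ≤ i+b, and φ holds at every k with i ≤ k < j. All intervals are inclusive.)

2, 3, 4

Evaluate at each i in [0,4]:
  i=0: ✗ (no rhs in [0,2])
  i=1: ✗ (no rhs in [1,3])
  i=2: ✓ (rhs at j=4; lhs holds on [2,3])
  i=3: ✓ (rhs at j=4; lhs holds on [3,3])
  i=4: ✓ (rhs at j=4)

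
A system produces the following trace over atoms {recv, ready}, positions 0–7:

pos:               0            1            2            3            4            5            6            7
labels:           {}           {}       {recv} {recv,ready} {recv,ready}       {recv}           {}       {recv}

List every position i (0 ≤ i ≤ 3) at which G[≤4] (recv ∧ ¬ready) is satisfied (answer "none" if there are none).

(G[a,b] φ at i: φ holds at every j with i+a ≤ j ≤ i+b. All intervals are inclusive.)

Evaluate at each i in [0,3]:
  i=0: ✗ (fails at j=0)
  i=1: ✗ (fails at j=1)
  i=2: ✗ (fails at j=3)
  i=3: ✗ (fails at j=3)

none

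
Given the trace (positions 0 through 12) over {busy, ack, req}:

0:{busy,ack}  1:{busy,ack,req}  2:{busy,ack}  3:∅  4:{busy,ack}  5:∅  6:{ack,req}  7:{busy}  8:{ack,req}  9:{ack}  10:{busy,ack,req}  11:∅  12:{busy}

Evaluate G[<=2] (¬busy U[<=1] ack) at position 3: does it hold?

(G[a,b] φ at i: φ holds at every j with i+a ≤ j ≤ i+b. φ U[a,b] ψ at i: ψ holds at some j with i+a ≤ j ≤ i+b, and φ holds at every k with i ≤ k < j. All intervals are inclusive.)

Check (¬busy U[<=1] ack) at every j in [3,5]:
  j=3: holds
  j=4: holds
  j=5: holds
All positions satisfy it → formula holds.

True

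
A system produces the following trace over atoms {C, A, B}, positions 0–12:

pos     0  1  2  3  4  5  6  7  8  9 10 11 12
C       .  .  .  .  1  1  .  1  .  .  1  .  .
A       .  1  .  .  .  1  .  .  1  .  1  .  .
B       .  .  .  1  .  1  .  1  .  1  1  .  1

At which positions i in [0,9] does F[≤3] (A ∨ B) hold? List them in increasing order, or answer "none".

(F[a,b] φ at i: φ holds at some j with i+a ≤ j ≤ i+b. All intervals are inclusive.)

Evaluate at each i in [0,9]:
  i=0: ✓ (witness j=1)
  i=1: ✓ (witness j=1)
  i=2: ✓ (witness j=3)
  i=3: ✓ (witness j=3)
  i=4: ✓ (witness j=5)
  i=5: ✓ (witness j=5)
  i=6: ✓ (witness j=7)
  i=7: ✓ (witness j=7)
  i=8: ✓ (witness j=8)
  i=9: ✓ (witness j=9)

0, 1, 2, 3, 4, 5, 6, 7, 8, 9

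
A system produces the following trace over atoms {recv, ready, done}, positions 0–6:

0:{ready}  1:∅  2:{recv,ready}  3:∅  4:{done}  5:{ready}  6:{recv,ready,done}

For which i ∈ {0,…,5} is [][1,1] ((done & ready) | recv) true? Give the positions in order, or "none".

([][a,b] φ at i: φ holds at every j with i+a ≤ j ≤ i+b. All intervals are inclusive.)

1, 5

Evaluate at each i in [0,5]:
  i=0: ✗ (fails at j=1)
  i=1: ✓ (all of [2,2])
  i=2: ✗ (fails at j=3)
  i=3: ✗ (fails at j=4)
  i=4: ✗ (fails at j=5)
  i=5: ✓ (all of [6,6])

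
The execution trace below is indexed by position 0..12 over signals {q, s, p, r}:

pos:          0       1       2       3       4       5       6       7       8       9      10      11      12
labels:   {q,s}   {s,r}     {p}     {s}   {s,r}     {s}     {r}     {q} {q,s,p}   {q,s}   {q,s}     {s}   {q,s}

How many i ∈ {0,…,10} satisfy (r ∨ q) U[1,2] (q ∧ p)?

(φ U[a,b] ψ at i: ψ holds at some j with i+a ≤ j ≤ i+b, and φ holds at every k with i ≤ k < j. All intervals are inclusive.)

2

Evaluate at each i in [0,10]:
  i=0: ✗ (no rhs in [1,2])
  i=1: ✗ (no rhs in [2,3])
  i=2: ✗ (no rhs in [3,4])
  i=3: ✗ (no rhs in [4,5])
  i=4: ✗ (no rhs in [5,6])
  i=5: ✗ (no rhs in [6,7])
  i=6: ✓ (rhs at j=8; lhs holds on [6,7])
  i=7: ✓ (rhs at j=8; lhs holds on [7,7])
  i=8: ✗ (no rhs in [9,10])
  i=9: ✗ (no rhs in [10,11])
  i=10: ✗ (no rhs in [11,12])
Positions where it holds: {6, 7} → 2.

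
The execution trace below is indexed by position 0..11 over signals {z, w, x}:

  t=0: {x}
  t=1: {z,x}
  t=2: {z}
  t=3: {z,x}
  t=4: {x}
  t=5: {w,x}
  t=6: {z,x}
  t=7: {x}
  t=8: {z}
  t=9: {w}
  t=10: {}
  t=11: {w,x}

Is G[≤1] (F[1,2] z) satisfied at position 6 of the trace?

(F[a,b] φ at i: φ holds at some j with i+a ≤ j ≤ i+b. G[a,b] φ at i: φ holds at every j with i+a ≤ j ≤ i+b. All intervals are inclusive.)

True

Check F[1,2] z at every j in [6,7]:
  j=6: holds (witness at 8)
  j=7: holds (witness at 8)
All positions satisfy it → formula holds.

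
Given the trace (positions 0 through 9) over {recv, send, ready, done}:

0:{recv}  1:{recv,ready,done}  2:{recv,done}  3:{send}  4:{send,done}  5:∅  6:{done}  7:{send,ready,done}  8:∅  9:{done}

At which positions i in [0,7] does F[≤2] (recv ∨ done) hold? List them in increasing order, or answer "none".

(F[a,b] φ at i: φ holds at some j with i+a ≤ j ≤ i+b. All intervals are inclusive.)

Evaluate at each i in [0,7]:
  i=0: ✓ (witness j=0)
  i=1: ✓ (witness j=1)
  i=2: ✓ (witness j=2)
  i=3: ✓ (witness j=4)
  i=4: ✓ (witness j=4)
  i=5: ✓ (witness j=6)
  i=6: ✓ (witness j=6)
  i=7: ✓ (witness j=7)

0, 1, 2, 3, 4, 5, 6, 7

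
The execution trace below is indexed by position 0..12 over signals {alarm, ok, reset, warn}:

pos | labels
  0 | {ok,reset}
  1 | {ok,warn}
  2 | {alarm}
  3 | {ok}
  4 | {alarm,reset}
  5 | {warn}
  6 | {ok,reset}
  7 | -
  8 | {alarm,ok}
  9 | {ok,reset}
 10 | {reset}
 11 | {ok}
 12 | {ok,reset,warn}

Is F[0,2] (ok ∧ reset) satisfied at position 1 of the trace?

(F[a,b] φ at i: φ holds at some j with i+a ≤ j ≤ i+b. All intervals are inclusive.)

Check (ok ∧ reset) at each j in [1,3]:
  j=1: false
  j=2: false
  j=3: false
No position in the window satisfies it → formula fails.

False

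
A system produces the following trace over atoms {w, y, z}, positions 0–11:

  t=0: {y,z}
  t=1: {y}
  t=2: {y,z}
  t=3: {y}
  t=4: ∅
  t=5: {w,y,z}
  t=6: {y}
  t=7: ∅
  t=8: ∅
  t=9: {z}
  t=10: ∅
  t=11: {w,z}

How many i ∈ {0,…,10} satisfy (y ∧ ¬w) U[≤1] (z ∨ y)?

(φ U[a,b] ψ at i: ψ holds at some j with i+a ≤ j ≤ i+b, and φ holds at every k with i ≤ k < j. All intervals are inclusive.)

7

Evaluate at each i in [0,10]:
  i=0: ✓ (rhs at j=0)
  i=1: ✓ (rhs at j=1)
  i=2: ✓ (rhs at j=2)
  i=3: ✓ (rhs at j=3)
  i=4: ✗ (lhs fails at k=4 before rhs at j=5)
  i=5: ✓ (rhs at j=5)
  i=6: ✓ (rhs at j=6)
  i=7: ✗ (no rhs in [7,8])
  i=8: ✗ (lhs fails at k=8 before rhs at j=9)
  i=9: ✓ (rhs at j=9)
  i=10: ✗ (lhs fails at k=10 before rhs at j=11)
Positions where it holds: {0, 1, 2, 3, 5, 6, 9} → 7.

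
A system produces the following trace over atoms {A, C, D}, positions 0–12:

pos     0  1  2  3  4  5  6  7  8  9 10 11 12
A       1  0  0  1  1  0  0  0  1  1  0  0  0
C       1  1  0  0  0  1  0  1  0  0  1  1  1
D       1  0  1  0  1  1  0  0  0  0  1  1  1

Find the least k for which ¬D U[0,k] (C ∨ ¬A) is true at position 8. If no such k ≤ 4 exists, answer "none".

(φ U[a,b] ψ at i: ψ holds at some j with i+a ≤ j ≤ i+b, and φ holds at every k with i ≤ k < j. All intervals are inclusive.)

2

Need earliest j ≥ 8 with (C ∨ ¬A), and ¬D at every k in [8,j-1].
  j=8: rhs fails.
  j=9: rhs fails.
  j=10: rhs holds; lhs holds on [8,9]. k = 2.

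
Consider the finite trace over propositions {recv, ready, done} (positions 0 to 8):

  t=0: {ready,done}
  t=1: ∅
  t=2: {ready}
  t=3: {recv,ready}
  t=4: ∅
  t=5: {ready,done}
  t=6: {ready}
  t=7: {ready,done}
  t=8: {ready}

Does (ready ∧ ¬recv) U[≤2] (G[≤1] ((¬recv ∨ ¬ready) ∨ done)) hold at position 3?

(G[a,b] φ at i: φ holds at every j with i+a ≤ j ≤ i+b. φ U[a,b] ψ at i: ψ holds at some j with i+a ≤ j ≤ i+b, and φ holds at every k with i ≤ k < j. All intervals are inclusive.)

No

Need some j in [3,5] with G[≤1] ((¬recv ∨ ¬ready) ∨ done), and (ready ∧ ¬recv) at every k in [3,j-1].
  j=3: G[≤1] ((¬recv ∨ ¬ready) ∨ done) — fails at 3.
  j=4: G[≤1] ((¬recv ∨ ¬ready) ∨ done) holds, but (ready ∧ ¬recv) fails at k=3 → not this j.
  j=5: G[≤1] ((¬recv ∨ ¬ready) ∨ done) holds, but (ready ∧ ¬recv) fails at k=3 → not this j.
No j in the window works → until fails.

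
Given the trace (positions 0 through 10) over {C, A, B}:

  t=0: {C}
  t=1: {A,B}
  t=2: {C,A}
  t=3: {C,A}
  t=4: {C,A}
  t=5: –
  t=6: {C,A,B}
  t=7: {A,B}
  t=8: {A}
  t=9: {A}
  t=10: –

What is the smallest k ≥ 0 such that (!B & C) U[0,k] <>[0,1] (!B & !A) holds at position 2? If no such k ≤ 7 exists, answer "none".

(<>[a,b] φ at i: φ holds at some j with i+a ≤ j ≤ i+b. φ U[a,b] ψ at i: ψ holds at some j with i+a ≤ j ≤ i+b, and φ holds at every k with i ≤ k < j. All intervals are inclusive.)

2

Need earliest j ≥ 2 with <>[0,1] (!B & !A), and (!B & C) at every k in [2,j-1].
  j=2: rhs fails.
  j=3: rhs fails.
  j=4: rhs holds; lhs holds on [2,3]. k = 2.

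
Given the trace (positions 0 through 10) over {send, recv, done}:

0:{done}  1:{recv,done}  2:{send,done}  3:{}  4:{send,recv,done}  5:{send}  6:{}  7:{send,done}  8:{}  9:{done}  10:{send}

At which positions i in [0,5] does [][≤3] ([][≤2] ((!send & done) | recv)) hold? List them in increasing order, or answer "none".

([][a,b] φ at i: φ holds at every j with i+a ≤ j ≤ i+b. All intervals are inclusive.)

none

Evaluate at each i in [0,5]:
  i=0: ✗ (fails at j=0)
  i=1: ✗ (fails at j=1)
  i=2: ✗ (fails at j=2)
  i=3: ✗ (fails at j=3)
  i=4: ✗ (fails at j=4)
  i=5: ✗ (fails at j=5)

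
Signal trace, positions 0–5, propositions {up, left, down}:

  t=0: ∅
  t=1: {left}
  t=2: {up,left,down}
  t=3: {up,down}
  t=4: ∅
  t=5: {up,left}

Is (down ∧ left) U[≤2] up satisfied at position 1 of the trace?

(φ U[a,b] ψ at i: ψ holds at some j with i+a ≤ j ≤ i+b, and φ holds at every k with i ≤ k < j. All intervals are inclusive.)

False

Need some j in [1,3] with up, and (down ∧ left) at every k in [1,j-1].
  j=1: up false.
  j=2: up holds, but (down ∧ left) fails at k=1 → not this j.
  j=3: up holds, but (down ∧ left) fails at k=1 → not this j.
No j in the window works → until fails.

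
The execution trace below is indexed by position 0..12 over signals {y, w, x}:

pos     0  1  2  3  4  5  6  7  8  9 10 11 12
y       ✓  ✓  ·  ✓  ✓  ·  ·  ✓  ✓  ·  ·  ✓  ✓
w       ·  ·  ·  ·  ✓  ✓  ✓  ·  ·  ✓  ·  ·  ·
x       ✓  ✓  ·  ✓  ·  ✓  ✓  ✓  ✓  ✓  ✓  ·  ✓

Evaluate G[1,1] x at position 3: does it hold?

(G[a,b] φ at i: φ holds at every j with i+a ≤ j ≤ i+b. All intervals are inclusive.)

Check x at every j in [4,4]:
  j=4: false
Fails at j=4 → formula fails.

No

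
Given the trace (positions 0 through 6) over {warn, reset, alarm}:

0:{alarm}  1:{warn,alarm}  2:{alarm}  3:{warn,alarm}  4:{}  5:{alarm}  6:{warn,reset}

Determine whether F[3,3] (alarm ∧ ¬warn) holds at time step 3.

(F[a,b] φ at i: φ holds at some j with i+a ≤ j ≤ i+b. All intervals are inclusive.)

Check (alarm ∧ ¬warn) at each j in [6,6]:
  j=6: false
No position in the window satisfies it → formula fails.

False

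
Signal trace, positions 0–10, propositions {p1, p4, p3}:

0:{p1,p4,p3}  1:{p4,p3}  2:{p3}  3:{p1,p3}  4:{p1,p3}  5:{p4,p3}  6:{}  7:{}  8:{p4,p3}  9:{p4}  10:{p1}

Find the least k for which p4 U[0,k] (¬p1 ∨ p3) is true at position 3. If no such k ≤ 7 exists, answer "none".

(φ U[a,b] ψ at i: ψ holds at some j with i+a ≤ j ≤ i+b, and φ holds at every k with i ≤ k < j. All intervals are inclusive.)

0

Need earliest j ≥ 3 with (¬p1 ∨ p3), and p4 at every k in [3,j-1].
  j=3: rhs holds (empty prefix). k = 0.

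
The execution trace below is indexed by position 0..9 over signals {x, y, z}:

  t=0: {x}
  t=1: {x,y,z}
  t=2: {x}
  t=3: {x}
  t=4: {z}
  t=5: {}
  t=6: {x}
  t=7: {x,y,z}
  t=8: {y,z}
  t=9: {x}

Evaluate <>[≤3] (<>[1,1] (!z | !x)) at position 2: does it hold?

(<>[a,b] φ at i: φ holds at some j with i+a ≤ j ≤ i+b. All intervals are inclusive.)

Check <>[1,1] (!z | !x) at each j in [2,5]:
  j=2: holds (witness at 3)
  j=3: holds (witness at 4)
  j=4: holds (witness at 5)
  j=5: holds (witness at 6)
Found at j=2 → formula holds.

True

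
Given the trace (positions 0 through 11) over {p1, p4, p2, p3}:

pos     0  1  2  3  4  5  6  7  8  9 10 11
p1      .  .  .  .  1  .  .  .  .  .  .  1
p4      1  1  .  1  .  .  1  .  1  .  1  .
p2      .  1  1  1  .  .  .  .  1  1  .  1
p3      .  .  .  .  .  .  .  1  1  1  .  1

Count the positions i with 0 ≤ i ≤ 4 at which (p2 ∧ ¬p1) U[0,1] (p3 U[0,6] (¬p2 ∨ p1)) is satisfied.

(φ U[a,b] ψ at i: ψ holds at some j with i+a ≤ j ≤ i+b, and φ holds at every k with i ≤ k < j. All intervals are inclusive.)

Evaluate at each i in [0,4]:
  i=0: ✓ (rhs at j=0)
  i=1: ✗ (no rhs in [1,2])
  i=2: ✗ (no rhs in [2,3])
  i=3: ✓ (rhs at j=4; lhs holds on [3,3])
  i=4: ✓ (rhs at j=4)
Positions where it holds: {0, 3, 4} → 3.

3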